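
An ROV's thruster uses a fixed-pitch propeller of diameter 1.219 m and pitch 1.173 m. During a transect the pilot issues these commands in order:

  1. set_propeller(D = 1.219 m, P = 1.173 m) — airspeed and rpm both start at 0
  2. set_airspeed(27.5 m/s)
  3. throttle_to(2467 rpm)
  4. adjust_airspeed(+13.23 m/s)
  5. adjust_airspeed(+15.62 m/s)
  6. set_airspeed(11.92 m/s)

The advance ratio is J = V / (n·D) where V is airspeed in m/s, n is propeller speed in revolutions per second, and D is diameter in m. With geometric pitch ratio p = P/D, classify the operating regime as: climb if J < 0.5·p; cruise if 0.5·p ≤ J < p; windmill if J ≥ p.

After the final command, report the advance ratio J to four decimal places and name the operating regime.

set_propeller: D = 1.219 m, P = 1.173 m (p = P/D = 0.962264); state ← (V=0, rpm=0)
set_airspeed(27.5): V ← 27.5 m/s
throttle_to(2467): rpm ← 2467
adjust_airspeed(+13.23): V ← 27.5 +13.23 = 40.73 m/s
adjust_airspeed(+15.62): V ← 40.73 +15.62 = 56.35 m/s
set_airspeed(11.92): V ← 11.92 m/s
final state: V = 11.92 m/s, rpm = 2467 → n = rpm/60 = 41.116667 rev/s
J = V / (n·D) = 11.92 / (41.116667 × 1.219) = 0.237823
regime bands: climb J<0.4811 | cruise [0.4811, 0.9623) | windmill J≥0.9623
J = 0.2378 → climb

J = 0.2378, regime = climb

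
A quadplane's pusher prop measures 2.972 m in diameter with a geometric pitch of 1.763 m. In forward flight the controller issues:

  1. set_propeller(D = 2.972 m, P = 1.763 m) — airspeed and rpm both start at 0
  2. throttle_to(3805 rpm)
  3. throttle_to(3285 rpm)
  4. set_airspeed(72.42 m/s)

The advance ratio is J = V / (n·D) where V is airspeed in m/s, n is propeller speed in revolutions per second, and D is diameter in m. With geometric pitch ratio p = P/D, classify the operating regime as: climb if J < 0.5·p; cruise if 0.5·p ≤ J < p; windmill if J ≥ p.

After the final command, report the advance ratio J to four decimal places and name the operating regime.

J = 0.4451, regime = cruise

set_propeller: D = 2.972 m, P = 1.763 m (p = P/D = 0.593203); state ← (V=0, rpm=0)
throttle_to(3805): rpm ← 3805
throttle_to(3285): rpm ← 3285
set_airspeed(72.42): V ← 72.42 m/s
final state: V = 72.42 m/s, rpm = 3285 → n = rpm/60 = 54.750000 rev/s
J = V / (n·D) = 72.42 / (54.750000 × 2.972) = 0.445067
regime bands: climb J<0.2966 | cruise [0.2966, 0.5932) | windmill J≥0.5932
J = 0.4451 → cruise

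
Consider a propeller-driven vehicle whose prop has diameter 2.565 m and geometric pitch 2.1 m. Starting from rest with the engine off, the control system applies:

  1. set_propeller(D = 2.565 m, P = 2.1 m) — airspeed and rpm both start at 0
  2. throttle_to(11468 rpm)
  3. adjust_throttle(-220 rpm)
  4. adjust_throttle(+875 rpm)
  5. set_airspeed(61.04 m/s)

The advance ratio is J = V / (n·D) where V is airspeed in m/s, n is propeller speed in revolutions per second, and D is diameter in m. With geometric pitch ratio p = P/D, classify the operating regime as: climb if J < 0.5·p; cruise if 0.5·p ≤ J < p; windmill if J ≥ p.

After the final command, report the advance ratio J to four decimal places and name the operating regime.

set_propeller: D = 2.565 m, P = 2.1 m (p = P/D = 0.818713); state ← (V=0, rpm=0)
throttle_to(11468): rpm ← 11468
adjust_throttle(-220): rpm ← 11468 -220 = 11248
adjust_throttle(+875): rpm ← 11248 +875 = 12123
set_airspeed(61.04): V ← 61.04 m/s
final state: V = 61.04 m/s, rpm = 12123 → n = rpm/60 = 202.050000 rev/s
J = V / (n·D) = 61.04 / (202.050000 × 2.565) = 0.117779
regime bands: climb J<0.4094 | cruise [0.4094, 0.8187) | windmill J≥0.8187
J = 0.1178 → climb

J = 0.1178, regime = climb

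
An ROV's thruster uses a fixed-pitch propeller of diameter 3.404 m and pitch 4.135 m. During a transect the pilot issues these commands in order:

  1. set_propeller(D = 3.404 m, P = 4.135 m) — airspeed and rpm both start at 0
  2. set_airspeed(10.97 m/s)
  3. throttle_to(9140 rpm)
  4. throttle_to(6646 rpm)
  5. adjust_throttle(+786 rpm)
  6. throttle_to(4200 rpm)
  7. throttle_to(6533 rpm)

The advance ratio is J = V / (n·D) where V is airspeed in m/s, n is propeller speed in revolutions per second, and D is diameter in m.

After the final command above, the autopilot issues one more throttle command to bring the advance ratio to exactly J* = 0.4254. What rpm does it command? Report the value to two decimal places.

rpm = 454.54

set_propeller: D = 3.404 m, P = 4.135 m (p = P/D = 1.214747); state ← (V=0, rpm=0)
set_airspeed(10.97): V ← 10.97 m/s
throttle_to(9140): rpm ← 9140
throttle_to(6646): rpm ← 6646
adjust_throttle(+786): rpm ← 6646 +786 = 7432
throttle_to(4200): rpm ← 4200
throttle_to(6533): rpm ← 6533
final state: V = 10.97 m/s, rpm = 6533 → n = rpm/60 = 108.883333 rev/s
target J* = 0.4254; solve J* = V/(n·D) for n: n = V/(J*·D) = 10.97/(0.4254 × 3.404) = 7.575645 rev/s
rpm = 60·n = 454.538674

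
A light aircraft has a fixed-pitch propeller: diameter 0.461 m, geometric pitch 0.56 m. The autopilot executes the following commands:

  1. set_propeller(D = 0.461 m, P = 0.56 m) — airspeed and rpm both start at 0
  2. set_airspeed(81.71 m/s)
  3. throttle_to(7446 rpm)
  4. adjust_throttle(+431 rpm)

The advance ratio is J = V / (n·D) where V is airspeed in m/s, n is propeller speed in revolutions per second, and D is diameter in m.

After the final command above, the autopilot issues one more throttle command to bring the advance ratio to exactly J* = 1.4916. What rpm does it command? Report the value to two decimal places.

rpm = 7129.73

set_propeller: D = 0.461 m, P = 0.56 m (p = P/D = 1.214751); state ← (V=0, rpm=0)
set_airspeed(81.71): V ← 81.71 m/s
throttle_to(7446): rpm ← 7446
adjust_throttle(+431): rpm ← 7446 +431 = 7877
final state: V = 81.71 m/s, rpm = 7877 → n = rpm/60 = 131.283333 rev/s
target J* = 1.4916; solve J* = V/(n·D) for n: n = V/(J*·D) = 81.71/(1.4916 × 0.461) = 118.828854 rev/s
rpm = 60·n = 7129.731267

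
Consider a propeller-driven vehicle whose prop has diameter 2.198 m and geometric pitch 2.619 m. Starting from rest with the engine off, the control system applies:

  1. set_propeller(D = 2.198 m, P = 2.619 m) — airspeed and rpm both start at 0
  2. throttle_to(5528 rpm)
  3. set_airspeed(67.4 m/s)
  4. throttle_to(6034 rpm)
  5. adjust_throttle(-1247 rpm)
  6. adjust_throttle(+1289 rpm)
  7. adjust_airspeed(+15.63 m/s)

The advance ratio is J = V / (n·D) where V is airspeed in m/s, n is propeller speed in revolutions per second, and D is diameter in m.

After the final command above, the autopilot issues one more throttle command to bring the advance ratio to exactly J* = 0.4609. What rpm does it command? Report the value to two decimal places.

set_propeller: D = 2.198 m, P = 2.619 m (p = P/D = 1.191538); state ← (V=0, rpm=0)
throttle_to(5528): rpm ← 5528
set_airspeed(67.4): V ← 67.4 m/s
throttle_to(6034): rpm ← 6034
adjust_throttle(-1247): rpm ← 6034 -1247 = 4787
adjust_throttle(+1289): rpm ← 4787 +1289 = 6076
adjust_airspeed(+15.63): V ← 67.4 +15.63 = 83.03 m/s
final state: V = 83.03 m/s, rpm = 6076 → n = rpm/60 = 101.266667 rev/s
target J* = 0.4609; solve J* = V/(n·D) for n: n = V/(J*·D) = 83.03/(0.4609 × 2.198) = 81.959753 rev/s
rpm = 60·n = 4917.585189

rpm = 4917.59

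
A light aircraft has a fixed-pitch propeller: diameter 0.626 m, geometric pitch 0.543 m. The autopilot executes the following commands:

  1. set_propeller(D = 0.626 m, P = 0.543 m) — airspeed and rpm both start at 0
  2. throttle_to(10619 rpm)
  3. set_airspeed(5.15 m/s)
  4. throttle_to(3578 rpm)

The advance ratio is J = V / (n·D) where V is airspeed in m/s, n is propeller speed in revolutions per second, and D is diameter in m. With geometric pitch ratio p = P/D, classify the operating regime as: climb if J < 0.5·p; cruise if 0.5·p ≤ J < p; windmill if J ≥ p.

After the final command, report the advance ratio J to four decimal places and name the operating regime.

J = 0.1380, regime = climb

set_propeller: D = 0.626 m, P = 0.543 m (p = P/D = 0.867412); state ← (V=0, rpm=0)
throttle_to(10619): rpm ← 10619
set_airspeed(5.15): V ← 5.15 m/s
throttle_to(3578): rpm ← 3578
final state: V = 5.15 m/s, rpm = 3578 → n = rpm/60 = 59.633333 rev/s
J = V / (n·D) = 5.15 / (59.633333 × 0.626) = 0.137957
regime bands: climb J<0.4337 | cruise [0.4337, 0.8674) | windmill J≥0.8674
J = 0.1380 → climb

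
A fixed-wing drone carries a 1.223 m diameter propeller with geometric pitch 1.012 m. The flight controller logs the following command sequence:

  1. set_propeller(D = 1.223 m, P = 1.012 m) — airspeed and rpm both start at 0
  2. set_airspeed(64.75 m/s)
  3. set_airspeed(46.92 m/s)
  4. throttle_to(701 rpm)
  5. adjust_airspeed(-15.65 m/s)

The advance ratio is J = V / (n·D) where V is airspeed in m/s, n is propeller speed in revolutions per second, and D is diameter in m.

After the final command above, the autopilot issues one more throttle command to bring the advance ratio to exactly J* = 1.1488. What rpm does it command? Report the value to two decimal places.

rpm = 1335.39

set_propeller: D = 1.223 m, P = 1.012 m (p = P/D = 0.827473); state ← (V=0, rpm=0)
set_airspeed(64.75): V ← 64.75 m/s
set_airspeed(46.92): V ← 46.92 m/s
throttle_to(701): rpm ← 701
adjust_airspeed(-15.65): V ← 46.92 -15.65 = 31.27 m/s
final state: V = 31.27 m/s, rpm = 701 → n = rpm/60 = 11.683333 rev/s
target J* = 1.1488; solve J* = V/(n·D) for n: n = V/(J*·D) = 31.27/(1.1488 × 1.223) = 22.256507 rev/s
rpm = 60·n = 1335.390394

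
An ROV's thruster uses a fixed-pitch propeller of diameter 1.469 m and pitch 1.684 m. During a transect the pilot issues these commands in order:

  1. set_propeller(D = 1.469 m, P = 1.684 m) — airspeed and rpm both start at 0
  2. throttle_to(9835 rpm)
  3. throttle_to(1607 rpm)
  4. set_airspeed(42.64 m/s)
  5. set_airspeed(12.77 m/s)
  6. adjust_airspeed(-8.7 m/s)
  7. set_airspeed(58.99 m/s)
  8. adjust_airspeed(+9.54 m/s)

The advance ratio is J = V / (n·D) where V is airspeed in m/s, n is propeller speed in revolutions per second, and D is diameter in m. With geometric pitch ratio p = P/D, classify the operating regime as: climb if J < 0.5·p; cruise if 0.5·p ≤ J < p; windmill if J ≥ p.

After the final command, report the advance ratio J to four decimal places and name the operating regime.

set_propeller: D = 1.469 m, P = 1.684 m (p = P/D = 1.146358); state ← (V=0, rpm=0)
throttle_to(9835): rpm ← 9835
throttle_to(1607): rpm ← 1607
set_airspeed(42.64): V ← 42.64 m/s
set_airspeed(12.77): V ← 12.77 m/s
adjust_airspeed(-8.7): V ← 12.77 -8.7 = 4.07 m/s
set_airspeed(58.99): V ← 58.99 m/s
adjust_airspeed(+9.54): V ← 58.99 +9.54 = 68.53 m/s
final state: V = 68.53 m/s, rpm = 1607 → n = rpm/60 = 26.783333 rev/s
J = V / (n·D) = 68.53 / (26.783333 × 1.469) = 1.741784
regime bands: climb J<0.5732 | cruise [0.5732, 1.1464) | windmill J≥1.1464
J = 1.7418 → windmill

J = 1.7418, regime = windmill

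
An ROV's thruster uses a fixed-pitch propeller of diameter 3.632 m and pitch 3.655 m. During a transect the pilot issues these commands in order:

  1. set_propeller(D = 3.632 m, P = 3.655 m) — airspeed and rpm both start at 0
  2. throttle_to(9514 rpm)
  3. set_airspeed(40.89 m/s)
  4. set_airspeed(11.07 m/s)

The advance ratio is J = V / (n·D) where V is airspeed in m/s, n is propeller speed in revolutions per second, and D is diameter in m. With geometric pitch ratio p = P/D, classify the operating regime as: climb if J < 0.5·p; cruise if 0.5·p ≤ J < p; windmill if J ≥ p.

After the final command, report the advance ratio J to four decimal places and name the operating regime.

set_propeller: D = 3.632 m, P = 3.655 m (p = P/D = 1.006333); state ← (V=0, rpm=0)
throttle_to(9514): rpm ← 9514
set_airspeed(40.89): V ← 40.89 m/s
set_airspeed(11.07): V ← 11.07 m/s
final state: V = 11.07 m/s, rpm = 9514 → n = rpm/60 = 158.566667 rev/s
J = V / (n·D) = 11.07 / (158.566667 × 3.632) = 0.019222
regime bands: climb J<0.5032 | cruise [0.5032, 1.0063) | windmill J≥1.0063
J = 0.0192 → climb

J = 0.0192, regime = climb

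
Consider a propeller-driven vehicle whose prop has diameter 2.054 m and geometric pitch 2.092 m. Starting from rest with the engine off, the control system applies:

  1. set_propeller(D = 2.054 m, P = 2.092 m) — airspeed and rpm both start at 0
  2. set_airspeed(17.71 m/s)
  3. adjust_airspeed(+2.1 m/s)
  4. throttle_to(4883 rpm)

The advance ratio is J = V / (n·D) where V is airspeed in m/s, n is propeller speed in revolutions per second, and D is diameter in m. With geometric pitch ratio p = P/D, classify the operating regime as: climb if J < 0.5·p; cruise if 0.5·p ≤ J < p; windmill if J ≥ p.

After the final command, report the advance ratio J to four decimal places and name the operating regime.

J = 0.1185, regime = climb

set_propeller: D = 2.054 m, P = 2.092 m (p = P/D = 1.018500); state ← (V=0, rpm=0)
set_airspeed(17.71): V ← 17.71 m/s
adjust_airspeed(+2.1): V ← 17.71 +2.1 = 19.81 m/s
throttle_to(4883): rpm ← 4883
final state: V = 19.81 m/s, rpm = 4883 → n = rpm/60 = 81.383333 rev/s
J = V / (n·D) = 19.81 / (81.383333 × 2.054) = 0.118508
regime bands: climb J<0.5093 | cruise [0.5093, 1.0185) | windmill J≥1.0185
J = 0.1185 → climb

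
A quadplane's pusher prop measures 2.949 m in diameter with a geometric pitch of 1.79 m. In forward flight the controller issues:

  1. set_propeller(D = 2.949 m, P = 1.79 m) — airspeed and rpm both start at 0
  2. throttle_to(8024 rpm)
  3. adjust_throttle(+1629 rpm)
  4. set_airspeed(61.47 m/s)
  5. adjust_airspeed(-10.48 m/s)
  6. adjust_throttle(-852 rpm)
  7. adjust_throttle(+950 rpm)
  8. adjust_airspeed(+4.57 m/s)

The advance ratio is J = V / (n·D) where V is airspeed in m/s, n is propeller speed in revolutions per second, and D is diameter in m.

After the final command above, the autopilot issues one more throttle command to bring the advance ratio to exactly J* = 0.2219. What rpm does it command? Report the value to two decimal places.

rpm = 5094.26

set_propeller: D = 2.949 m, P = 1.79 m (p = P/D = 0.606985); state ← (V=0, rpm=0)
throttle_to(8024): rpm ← 8024
adjust_throttle(+1629): rpm ← 8024 +1629 = 9653
set_airspeed(61.47): V ← 61.47 m/s
adjust_airspeed(-10.48): V ← 61.47 -10.48 = 50.99 m/s
adjust_throttle(-852): rpm ← 9653 -852 = 8801
adjust_throttle(+950): rpm ← 8801 +950 = 9751
adjust_airspeed(+4.57): V ← 50.99 +4.57 = 55.56 m/s
final state: V = 55.56 m/s, rpm = 9751 → n = rpm/60 = 162.516667 rev/s
target J* = 0.2219; solve J* = V/(n·D) for n: n = V/(J*·D) = 55.56/(0.2219 × 2.949) = 84.904393 rev/s
rpm = 60·n = 5094.263590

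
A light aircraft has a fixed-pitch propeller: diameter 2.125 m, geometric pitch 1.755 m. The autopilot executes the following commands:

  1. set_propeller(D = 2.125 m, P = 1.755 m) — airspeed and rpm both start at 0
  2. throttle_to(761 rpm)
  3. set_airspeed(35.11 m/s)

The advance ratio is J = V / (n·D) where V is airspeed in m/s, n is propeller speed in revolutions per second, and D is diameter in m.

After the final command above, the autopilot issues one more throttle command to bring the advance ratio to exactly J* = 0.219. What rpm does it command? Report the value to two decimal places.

rpm = 4526.67

set_propeller: D = 2.125 m, P = 1.755 m (p = P/D = 0.825882); state ← (V=0, rpm=0)
throttle_to(761): rpm ← 761
set_airspeed(35.11): V ← 35.11 m/s
final state: V = 35.11 m/s, rpm = 761 → n = rpm/60 = 12.683333 rev/s
target J* = 0.219; solve J* = V/(n·D) for n: n = V/(J*·D) = 35.11/(0.219 × 2.125) = 75.444534 rev/s
rpm = 60·n = 4526.672039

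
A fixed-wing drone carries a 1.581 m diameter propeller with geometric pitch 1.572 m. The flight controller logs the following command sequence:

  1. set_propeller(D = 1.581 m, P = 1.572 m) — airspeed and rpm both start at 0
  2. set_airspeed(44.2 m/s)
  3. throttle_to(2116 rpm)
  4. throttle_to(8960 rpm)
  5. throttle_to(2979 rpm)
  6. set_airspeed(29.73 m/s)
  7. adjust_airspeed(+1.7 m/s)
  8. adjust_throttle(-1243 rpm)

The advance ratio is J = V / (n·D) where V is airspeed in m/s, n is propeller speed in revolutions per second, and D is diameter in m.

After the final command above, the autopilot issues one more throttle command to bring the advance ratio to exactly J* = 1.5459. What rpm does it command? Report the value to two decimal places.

rpm = 771.58

set_propeller: D = 1.581 m, P = 1.572 m (p = P/D = 0.994307); state ← (V=0, rpm=0)
set_airspeed(44.2): V ← 44.2 m/s
throttle_to(2116): rpm ← 2116
throttle_to(8960): rpm ← 8960
throttle_to(2979): rpm ← 2979
set_airspeed(29.73): V ← 29.73 m/s
adjust_airspeed(+1.7): V ← 29.73 +1.7 = 31.43 m/s
adjust_throttle(-1243): rpm ← 2979 -1243 = 1736
final state: V = 31.43 m/s, rpm = 1736 → n = rpm/60 = 28.933333 rev/s
target J* = 1.5459; solve J* = V/(n·D) for n: n = V/(J*·D) = 31.43/(1.5459 × 1.581) = 12.859708 rev/s
rpm = 60·n = 771.582492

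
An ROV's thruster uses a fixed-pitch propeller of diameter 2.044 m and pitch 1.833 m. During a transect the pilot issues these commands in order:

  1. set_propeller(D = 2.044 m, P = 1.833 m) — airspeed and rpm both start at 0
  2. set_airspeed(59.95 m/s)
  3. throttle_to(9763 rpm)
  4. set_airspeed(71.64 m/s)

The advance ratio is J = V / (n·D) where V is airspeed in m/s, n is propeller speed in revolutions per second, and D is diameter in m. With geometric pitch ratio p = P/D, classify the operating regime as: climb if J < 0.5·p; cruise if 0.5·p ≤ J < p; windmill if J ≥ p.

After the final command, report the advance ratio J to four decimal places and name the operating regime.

set_propeller: D = 2.044 m, P = 1.833 m (p = P/D = 0.896771); state ← (V=0, rpm=0)
set_airspeed(59.95): V ← 59.95 m/s
throttle_to(9763): rpm ← 9763
set_airspeed(71.64): V ← 71.64 m/s
final state: V = 71.64 m/s, rpm = 9763 → n = rpm/60 = 162.716667 rev/s
J = V / (n·D) = 71.64 / (162.716667 × 2.044) = 0.215398
regime bands: climb J<0.4484 | cruise [0.4484, 0.8968) | windmill J≥0.8968
J = 0.2154 → climb

J = 0.2154, regime = climb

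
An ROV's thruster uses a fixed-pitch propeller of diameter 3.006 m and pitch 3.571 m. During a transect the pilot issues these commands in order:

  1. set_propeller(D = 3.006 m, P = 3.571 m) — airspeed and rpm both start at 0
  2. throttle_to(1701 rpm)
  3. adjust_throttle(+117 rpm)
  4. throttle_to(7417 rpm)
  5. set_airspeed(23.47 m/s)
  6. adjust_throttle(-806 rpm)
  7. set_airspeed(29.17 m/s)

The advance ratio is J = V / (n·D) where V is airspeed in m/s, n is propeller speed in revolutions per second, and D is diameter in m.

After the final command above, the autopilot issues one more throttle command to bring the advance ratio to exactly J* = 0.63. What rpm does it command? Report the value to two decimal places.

set_propeller: D = 3.006 m, P = 3.571 m (p = P/D = 1.187957); state ← (V=0, rpm=0)
throttle_to(1701): rpm ← 1701
adjust_throttle(+117): rpm ← 1701 +117 = 1818
throttle_to(7417): rpm ← 7417
set_airspeed(23.47): V ← 23.47 m/s
adjust_throttle(-806): rpm ← 7417 -806 = 6611
set_airspeed(29.17): V ← 29.17 m/s
final state: V = 29.17 m/s, rpm = 6611 → n = rpm/60 = 110.183333 rev/s
target J* = 0.63; solve J* = V/(n·D) for n: n = V/(J*·D) = 29.17/(0.63 × 3.006) = 15.403056 rev/s
rpm = 60·n = 924.183379

rpm = 924.18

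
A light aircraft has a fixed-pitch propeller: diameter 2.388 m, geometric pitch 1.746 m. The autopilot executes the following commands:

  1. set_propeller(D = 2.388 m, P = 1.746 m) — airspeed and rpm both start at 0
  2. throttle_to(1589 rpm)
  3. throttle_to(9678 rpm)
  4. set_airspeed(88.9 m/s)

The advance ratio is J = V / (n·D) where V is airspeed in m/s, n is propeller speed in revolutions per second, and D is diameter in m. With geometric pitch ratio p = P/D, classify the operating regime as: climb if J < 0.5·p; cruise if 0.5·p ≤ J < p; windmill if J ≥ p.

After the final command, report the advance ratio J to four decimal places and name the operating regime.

set_propeller: D = 2.388 m, P = 1.746 m (p = P/D = 0.731156); state ← (V=0, rpm=0)
throttle_to(1589): rpm ← 1589
throttle_to(9678): rpm ← 9678
set_airspeed(88.9): V ← 88.9 m/s
final state: V = 88.9 m/s, rpm = 9678 → n = rpm/60 = 161.300000 rev/s
J = V / (n·D) = 88.9 / (161.300000 × 2.388) = 0.230799
regime bands: climb J<0.3656 | cruise [0.3656, 0.7312) | windmill J≥0.7312
J = 0.2308 → climb

J = 0.2308, regime = climb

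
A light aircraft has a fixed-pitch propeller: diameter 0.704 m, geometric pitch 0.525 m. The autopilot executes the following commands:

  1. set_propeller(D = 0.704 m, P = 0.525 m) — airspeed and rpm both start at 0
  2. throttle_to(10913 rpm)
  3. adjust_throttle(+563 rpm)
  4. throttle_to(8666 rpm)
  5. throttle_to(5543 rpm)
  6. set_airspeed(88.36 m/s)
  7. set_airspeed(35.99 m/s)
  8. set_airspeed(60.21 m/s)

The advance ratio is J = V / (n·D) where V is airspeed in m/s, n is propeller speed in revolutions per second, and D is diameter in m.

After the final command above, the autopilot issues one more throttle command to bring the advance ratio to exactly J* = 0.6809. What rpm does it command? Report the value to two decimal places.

rpm = 7536.40

set_propeller: D = 0.704 m, P = 0.525 m (p = P/D = 0.745739); state ← (V=0, rpm=0)
throttle_to(10913): rpm ← 10913
adjust_throttle(+563): rpm ← 10913 +563 = 11476
throttle_to(8666): rpm ← 8666
throttle_to(5543): rpm ← 5543
set_airspeed(88.36): V ← 88.36 m/s
set_airspeed(35.99): V ← 35.99 m/s
set_airspeed(60.21): V ← 60.21 m/s
final state: V = 60.21 m/s, rpm = 5543 → n = rpm/60 = 92.383333 rev/s
target J* = 0.6809; solve J* = V/(n·D) for n: n = V/(J*·D) = 60.21/(0.6809 × 0.704) = 125.606650 rev/s
rpm = 60·n = 7536.399017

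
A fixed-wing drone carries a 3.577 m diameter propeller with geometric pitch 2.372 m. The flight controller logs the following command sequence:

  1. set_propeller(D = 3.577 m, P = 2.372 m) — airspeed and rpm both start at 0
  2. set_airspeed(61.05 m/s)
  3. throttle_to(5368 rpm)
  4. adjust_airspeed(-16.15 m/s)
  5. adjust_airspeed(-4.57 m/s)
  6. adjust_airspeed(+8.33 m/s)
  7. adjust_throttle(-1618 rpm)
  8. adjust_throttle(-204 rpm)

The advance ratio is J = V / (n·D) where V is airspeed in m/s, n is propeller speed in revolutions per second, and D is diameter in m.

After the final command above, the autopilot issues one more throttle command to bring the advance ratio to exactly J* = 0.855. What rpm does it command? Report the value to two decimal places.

set_propeller: D = 3.577 m, P = 2.372 m (p = P/D = 0.663126); state ← (V=0, rpm=0)
set_airspeed(61.05): V ← 61.05 m/s
throttle_to(5368): rpm ← 5368
adjust_airspeed(-16.15): V ← 61.05 -16.15 = 44.9 m/s
adjust_airspeed(-4.57): V ← 44.9 -4.57 = 40.33 m/s
adjust_airspeed(+8.33): V ← 40.33 +8.33 = 48.66 m/s
adjust_throttle(-1618): rpm ← 5368 -1618 = 3750
adjust_throttle(-204): rpm ← 3750 -204 = 3546
final state: V = 48.66 m/s, rpm = 3546 → n = rpm/60 = 59.100000 rev/s
target J* = 0.855; solve J* = V/(n·D) for n: n = V/(J*·D) = 48.66/(0.855 × 3.577) = 15.910618 rev/s
rpm = 60·n = 954.637082

rpm = 954.64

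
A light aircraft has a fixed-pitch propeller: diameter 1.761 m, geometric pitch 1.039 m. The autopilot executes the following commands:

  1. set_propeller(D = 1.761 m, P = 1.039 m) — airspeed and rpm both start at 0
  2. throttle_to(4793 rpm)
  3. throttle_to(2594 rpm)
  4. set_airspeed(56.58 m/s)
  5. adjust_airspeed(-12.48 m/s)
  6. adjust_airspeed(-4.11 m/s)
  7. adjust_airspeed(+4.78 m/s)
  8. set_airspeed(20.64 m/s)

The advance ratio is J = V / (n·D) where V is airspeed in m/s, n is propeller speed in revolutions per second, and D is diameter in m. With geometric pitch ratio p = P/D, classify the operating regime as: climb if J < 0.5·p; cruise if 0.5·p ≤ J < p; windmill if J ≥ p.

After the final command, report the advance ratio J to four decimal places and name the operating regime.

J = 0.2711, regime = climb

set_propeller: D = 1.761 m, P = 1.039 m (p = P/D = 0.590006); state ← (V=0, rpm=0)
throttle_to(4793): rpm ← 4793
throttle_to(2594): rpm ← 2594
set_airspeed(56.58): V ← 56.58 m/s
adjust_airspeed(-12.48): V ← 56.58 -12.48 = 44.1 m/s
adjust_airspeed(-4.11): V ← 44.1 -4.11 = 39.99 m/s
adjust_airspeed(+4.78): V ← 39.99 +4.78 = 44.77 m/s
set_airspeed(20.64): V ← 20.64 m/s
final state: V = 20.64 m/s, rpm = 2594 → n = rpm/60 = 43.233333 rev/s
J = V / (n·D) = 20.64 / (43.233333 × 1.761) = 0.271101
regime bands: climb J<0.2950 | cruise [0.2950, 0.5900) | windmill J≥0.5900
J = 0.2711 → climb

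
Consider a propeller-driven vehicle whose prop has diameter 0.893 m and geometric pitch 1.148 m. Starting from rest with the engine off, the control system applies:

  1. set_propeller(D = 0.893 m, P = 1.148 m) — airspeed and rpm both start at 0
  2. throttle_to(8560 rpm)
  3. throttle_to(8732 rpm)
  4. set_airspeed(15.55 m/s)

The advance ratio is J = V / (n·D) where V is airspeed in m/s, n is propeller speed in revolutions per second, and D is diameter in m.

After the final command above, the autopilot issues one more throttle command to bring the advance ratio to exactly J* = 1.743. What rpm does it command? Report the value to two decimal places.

rpm = 599.42

set_propeller: D = 0.893 m, P = 1.148 m (p = P/D = 1.285554); state ← (V=0, rpm=0)
throttle_to(8560): rpm ← 8560
throttle_to(8732): rpm ← 8732
set_airspeed(15.55): V ← 15.55 m/s
final state: V = 15.55 m/s, rpm = 8732 → n = rpm/60 = 145.533333 rev/s
target J* = 1.743; solve J* = V/(n·D) for n: n = V/(J*·D) = 15.55/(1.743 × 0.893) = 9.990369 rev/s
rpm = 60·n = 599.422165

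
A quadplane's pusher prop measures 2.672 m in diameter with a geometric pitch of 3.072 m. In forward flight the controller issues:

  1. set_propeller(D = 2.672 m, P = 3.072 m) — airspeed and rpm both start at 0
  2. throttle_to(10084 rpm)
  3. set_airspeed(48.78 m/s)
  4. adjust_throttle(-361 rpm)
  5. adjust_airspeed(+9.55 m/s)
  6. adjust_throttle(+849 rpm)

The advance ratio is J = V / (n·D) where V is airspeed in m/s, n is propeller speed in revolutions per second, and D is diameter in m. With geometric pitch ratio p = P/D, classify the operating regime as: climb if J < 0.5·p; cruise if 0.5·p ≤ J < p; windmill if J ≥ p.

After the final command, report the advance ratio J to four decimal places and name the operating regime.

J = 0.1239, regime = climb

set_propeller: D = 2.672 m, P = 3.072 m (p = P/D = 1.149701); state ← (V=0, rpm=0)
throttle_to(10084): rpm ← 10084
set_airspeed(48.78): V ← 48.78 m/s
adjust_throttle(-361): rpm ← 10084 -361 = 9723
adjust_airspeed(+9.55): V ← 48.78 +9.55 = 58.33 m/s
adjust_throttle(+849): rpm ← 9723 +849 = 10572
final state: V = 58.33 m/s, rpm = 10572 → n = rpm/60 = 176.200000 rev/s
J = V / (n·D) = 58.33 / (176.200000 × 2.672) = 0.123894
regime bands: climb J<0.5749 | cruise [0.5749, 1.1497) | windmill J≥1.1497
J = 0.1239 → climb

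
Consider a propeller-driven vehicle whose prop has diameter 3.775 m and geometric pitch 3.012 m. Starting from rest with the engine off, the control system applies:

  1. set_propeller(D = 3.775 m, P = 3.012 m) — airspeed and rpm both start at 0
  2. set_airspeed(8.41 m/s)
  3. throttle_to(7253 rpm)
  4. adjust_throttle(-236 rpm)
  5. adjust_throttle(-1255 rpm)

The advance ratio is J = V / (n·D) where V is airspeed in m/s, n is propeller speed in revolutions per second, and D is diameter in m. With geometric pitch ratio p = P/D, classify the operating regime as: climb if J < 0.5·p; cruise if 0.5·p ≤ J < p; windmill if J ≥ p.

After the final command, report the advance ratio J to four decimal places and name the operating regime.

J = 0.0232, regime = climb

set_propeller: D = 3.775 m, P = 3.012 m (p = P/D = 0.797881); state ← (V=0, rpm=0)
set_airspeed(8.41): V ← 8.41 m/s
throttle_to(7253): rpm ← 7253
adjust_throttle(-236): rpm ← 7253 -236 = 7017
adjust_throttle(-1255): rpm ← 7017 -1255 = 5762
final state: V = 8.41 m/s, rpm = 5762 → n = rpm/60 = 96.033333 rev/s
J = V / (n·D) = 8.41 / (96.033333 × 3.775) = 0.023198
regime bands: climb J<0.3989 | cruise [0.3989, 0.7979) | windmill J≥0.7979
J = 0.0232 → climb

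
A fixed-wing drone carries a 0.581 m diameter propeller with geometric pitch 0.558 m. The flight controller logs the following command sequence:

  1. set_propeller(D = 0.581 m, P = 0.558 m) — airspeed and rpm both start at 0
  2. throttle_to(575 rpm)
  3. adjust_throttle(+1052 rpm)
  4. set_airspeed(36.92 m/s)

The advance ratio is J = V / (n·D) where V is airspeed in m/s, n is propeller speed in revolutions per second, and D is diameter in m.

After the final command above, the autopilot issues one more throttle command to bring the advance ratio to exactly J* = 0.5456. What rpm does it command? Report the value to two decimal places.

set_propeller: D = 0.581 m, P = 0.558 m (p = P/D = 0.960413); state ← (V=0, rpm=0)
throttle_to(575): rpm ← 575
adjust_throttle(+1052): rpm ← 575 +1052 = 1627
set_airspeed(36.92): V ← 36.92 m/s
final state: V = 36.92 m/s, rpm = 1627 → n = rpm/60 = 27.116667 rev/s
target J* = 0.5456; solve J* = V/(n·D) for n: n = V/(J*·D) = 36.92/(0.5456 × 0.581) = 116.469228 rev/s
rpm = 60·n = 6988.153704

rpm = 6988.15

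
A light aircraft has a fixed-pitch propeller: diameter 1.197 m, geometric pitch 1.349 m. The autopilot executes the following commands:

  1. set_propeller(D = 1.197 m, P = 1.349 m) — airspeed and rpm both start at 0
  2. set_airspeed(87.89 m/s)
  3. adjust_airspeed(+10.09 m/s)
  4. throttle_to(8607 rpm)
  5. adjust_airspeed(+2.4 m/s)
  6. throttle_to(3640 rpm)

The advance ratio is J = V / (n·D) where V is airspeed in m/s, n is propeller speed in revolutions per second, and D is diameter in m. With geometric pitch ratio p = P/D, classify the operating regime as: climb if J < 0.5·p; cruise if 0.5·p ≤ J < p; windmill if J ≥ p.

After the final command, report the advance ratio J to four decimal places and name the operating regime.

J = 1.3823, regime = windmill

set_propeller: D = 1.197 m, P = 1.349 m (p = P/D = 1.126984); state ← (V=0, rpm=0)
set_airspeed(87.89): V ← 87.89 m/s
adjust_airspeed(+10.09): V ← 87.89 +10.09 = 97.98 m/s
throttle_to(8607): rpm ← 8607
adjust_airspeed(+2.4): V ← 97.98 +2.4 = 100.38 m/s
throttle_to(3640): rpm ← 3640
final state: V = 100.38 m/s, rpm = 3640 → n = rpm/60 = 60.666667 rev/s
J = V / (n·D) = 100.38 / (60.666667 × 1.197) = 1.382302
regime bands: climb J<0.5635 | cruise [0.5635, 1.1270) | windmill J≥1.1270
J = 1.3823 → windmill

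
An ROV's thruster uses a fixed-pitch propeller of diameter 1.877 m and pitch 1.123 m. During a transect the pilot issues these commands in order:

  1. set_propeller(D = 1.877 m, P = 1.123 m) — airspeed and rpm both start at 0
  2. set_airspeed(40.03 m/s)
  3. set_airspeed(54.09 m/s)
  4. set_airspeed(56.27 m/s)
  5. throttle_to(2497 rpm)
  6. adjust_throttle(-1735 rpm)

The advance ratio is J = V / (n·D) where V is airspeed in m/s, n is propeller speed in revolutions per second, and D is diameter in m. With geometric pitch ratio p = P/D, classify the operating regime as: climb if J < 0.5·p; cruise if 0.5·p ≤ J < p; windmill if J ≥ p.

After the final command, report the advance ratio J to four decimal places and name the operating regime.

set_propeller: D = 1.877 m, P = 1.123 m (p = P/D = 0.598295); state ← (V=0, rpm=0)
set_airspeed(40.03): V ← 40.03 m/s
set_airspeed(54.09): V ← 54.09 m/s
set_airspeed(56.27): V ← 56.27 m/s
throttle_to(2497): rpm ← 2497
adjust_throttle(-1735): rpm ← 2497 -1735 = 762
final state: V = 56.27 m/s, rpm = 762 → n = rpm/60 = 12.700000 rev/s
J = V / (n·D) = 56.27 / (12.700000 × 1.877) = 2.360527
regime bands: climb J<0.2991 | cruise [0.2991, 0.5983) | windmill J≥0.5983
J = 2.3605 → windmill

J = 2.3605, regime = windmill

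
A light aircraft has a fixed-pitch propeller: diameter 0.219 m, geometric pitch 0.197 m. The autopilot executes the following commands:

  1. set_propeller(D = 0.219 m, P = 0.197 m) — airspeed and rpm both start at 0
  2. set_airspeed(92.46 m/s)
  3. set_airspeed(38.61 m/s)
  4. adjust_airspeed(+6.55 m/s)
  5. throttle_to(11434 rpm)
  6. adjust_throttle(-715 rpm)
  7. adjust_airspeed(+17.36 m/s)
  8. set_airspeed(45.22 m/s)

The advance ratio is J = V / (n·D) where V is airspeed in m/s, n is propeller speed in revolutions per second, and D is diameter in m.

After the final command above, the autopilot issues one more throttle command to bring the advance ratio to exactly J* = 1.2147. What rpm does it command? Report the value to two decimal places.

rpm = 10199.26

set_propeller: D = 0.219 m, P = 0.197 m (p = P/D = 0.899543); state ← (V=0, rpm=0)
set_airspeed(92.46): V ← 92.46 m/s
set_airspeed(38.61): V ← 38.61 m/s
adjust_airspeed(+6.55): V ← 38.61 +6.55 = 45.16 m/s
throttle_to(11434): rpm ← 11434
adjust_throttle(-715): rpm ← 11434 -715 = 10719
adjust_airspeed(+17.36): V ← 45.16 +17.36 = 62.52 m/s
set_airspeed(45.22): V ← 45.22 m/s
final state: V = 45.22 m/s, rpm = 10719 → n = rpm/60 = 178.650000 rev/s
target J* = 1.2147; solve J* = V/(n·D) for n: n = V/(J*·D) = 45.22/(1.2147 × 0.219) = 169.987666 rev/s
rpm = 60·n = 10199.259979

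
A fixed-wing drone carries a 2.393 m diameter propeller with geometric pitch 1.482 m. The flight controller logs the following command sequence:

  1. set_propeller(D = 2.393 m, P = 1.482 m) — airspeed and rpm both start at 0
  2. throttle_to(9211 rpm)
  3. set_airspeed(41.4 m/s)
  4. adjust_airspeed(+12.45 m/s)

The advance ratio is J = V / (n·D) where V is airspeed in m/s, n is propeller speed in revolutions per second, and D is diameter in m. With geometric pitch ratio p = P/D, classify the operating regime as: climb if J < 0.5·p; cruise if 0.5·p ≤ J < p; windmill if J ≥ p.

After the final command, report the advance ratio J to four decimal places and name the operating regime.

J = 0.1466, regime = climb

set_propeller: D = 2.393 m, P = 1.482 m (p = P/D = 0.619306); state ← (V=0, rpm=0)
throttle_to(9211): rpm ← 9211
set_airspeed(41.4): V ← 41.4 m/s
adjust_airspeed(+12.45): V ← 41.4 +12.45 = 53.85 m/s
final state: V = 53.85 m/s, rpm = 9211 → n = rpm/60 = 153.516667 rev/s
J = V / (n·D) = 53.85 / (153.516667 × 2.393) = 0.146584
regime bands: climb J<0.3097 | cruise [0.3097, 0.6193) | windmill J≥0.6193
J = 0.1466 → climb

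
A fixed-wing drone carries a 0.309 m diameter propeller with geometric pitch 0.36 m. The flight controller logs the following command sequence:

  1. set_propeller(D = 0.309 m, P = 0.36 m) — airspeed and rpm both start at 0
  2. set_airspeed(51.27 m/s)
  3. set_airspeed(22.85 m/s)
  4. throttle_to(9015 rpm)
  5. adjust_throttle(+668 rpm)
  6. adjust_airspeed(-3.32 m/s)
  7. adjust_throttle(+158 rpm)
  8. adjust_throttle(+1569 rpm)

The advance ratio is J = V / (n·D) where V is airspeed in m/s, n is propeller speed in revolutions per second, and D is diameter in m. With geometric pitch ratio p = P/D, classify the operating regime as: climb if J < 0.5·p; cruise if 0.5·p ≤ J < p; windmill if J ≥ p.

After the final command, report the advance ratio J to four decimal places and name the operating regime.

J = 0.3324, regime = climb

set_propeller: D = 0.309 m, P = 0.36 m (p = P/D = 1.165049); state ← (V=0, rpm=0)
set_airspeed(51.27): V ← 51.27 m/s
set_airspeed(22.85): V ← 22.85 m/s
throttle_to(9015): rpm ← 9015
adjust_throttle(+668): rpm ← 9015 +668 = 9683
adjust_airspeed(-3.32): V ← 22.85 -3.32 = 19.53 m/s
adjust_throttle(+158): rpm ← 9683 +158 = 9841
adjust_throttle(+1569): rpm ← 9841 +1569 = 11410
final state: V = 19.53 m/s, rpm = 11410 → n = rpm/60 = 190.166667 rev/s
J = V / (n·D) = 19.53 / (190.166667 × 0.309) = 0.332360
regime bands: climb J<0.5825 | cruise [0.5825, 1.1650) | windmill J≥1.1650
J = 0.3324 → climb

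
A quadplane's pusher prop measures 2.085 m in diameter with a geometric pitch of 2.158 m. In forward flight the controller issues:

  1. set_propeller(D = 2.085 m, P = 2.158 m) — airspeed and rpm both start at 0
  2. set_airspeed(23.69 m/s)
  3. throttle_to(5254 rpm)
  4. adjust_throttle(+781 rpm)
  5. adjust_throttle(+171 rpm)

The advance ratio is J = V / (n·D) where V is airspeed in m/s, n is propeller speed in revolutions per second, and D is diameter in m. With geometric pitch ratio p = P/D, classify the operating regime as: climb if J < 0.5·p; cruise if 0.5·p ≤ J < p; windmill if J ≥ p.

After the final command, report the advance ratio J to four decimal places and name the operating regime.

set_propeller: D = 2.085 m, P = 2.158 m (p = P/D = 1.035012); state ← (V=0, rpm=0)
set_airspeed(23.69): V ← 23.69 m/s
throttle_to(5254): rpm ← 5254
adjust_throttle(+781): rpm ← 5254 +781 = 6035
adjust_throttle(+171): rpm ← 6035 +171 = 6206
final state: V = 23.69 m/s, rpm = 6206 → n = rpm/60 = 103.433333 rev/s
J = V / (n·D) = 23.69 / (103.433333 × 2.085) = 0.109850
regime bands: climb J<0.5175 | cruise [0.5175, 1.0350) | windmill J≥1.0350
J = 0.1098 → climb

J = 0.1098, regime = climb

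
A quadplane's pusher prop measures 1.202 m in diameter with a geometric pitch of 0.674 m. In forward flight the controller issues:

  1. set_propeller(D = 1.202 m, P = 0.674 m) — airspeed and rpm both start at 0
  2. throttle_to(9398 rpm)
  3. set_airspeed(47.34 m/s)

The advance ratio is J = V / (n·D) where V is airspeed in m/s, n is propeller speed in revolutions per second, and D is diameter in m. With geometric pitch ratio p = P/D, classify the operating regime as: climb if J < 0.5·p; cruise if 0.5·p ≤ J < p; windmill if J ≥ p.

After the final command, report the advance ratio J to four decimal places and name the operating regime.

J = 0.2514, regime = climb

set_propeller: D = 1.202 m, P = 0.674 m (p = P/D = 0.560732); state ← (V=0, rpm=0)
throttle_to(9398): rpm ← 9398
set_airspeed(47.34): V ← 47.34 m/s
final state: V = 47.34 m/s, rpm = 9398 → n = rpm/60 = 156.633333 rev/s
J = V / (n·D) = 47.34 / (156.633333 × 1.202) = 0.251443
regime bands: climb J<0.2804 | cruise [0.2804, 0.5607) | windmill J≥0.5607
J = 0.2514 → climb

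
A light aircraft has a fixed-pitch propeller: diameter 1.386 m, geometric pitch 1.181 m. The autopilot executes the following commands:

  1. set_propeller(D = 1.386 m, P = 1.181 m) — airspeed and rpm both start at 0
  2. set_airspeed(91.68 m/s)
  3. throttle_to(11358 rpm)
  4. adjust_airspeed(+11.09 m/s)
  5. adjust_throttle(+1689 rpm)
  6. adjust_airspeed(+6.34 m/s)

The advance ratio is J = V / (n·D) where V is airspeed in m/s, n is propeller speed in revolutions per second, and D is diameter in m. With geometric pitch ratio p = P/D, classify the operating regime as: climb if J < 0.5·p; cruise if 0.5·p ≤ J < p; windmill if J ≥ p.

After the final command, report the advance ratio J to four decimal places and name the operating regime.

J = 0.3620, regime = climb

set_propeller: D = 1.386 m, P = 1.181 m (p = P/D = 0.852092); state ← (V=0, rpm=0)
set_airspeed(91.68): V ← 91.68 m/s
throttle_to(11358): rpm ← 11358
adjust_airspeed(+11.09): V ← 91.68 +11.09 = 102.77 m/s
adjust_throttle(+1689): rpm ← 11358 +1689 = 13047
adjust_airspeed(+6.34): V ← 102.77 +6.34 = 109.11 m/s
final state: V = 109.11 m/s, rpm = 13047 → n = rpm/60 = 217.450000 rev/s
J = V / (n·D) = 109.11 / (217.450000 × 1.386) = 0.362028
regime bands: climb J<0.4260 | cruise [0.4260, 0.8521) | windmill J≥0.8521
J = 0.3620 → climb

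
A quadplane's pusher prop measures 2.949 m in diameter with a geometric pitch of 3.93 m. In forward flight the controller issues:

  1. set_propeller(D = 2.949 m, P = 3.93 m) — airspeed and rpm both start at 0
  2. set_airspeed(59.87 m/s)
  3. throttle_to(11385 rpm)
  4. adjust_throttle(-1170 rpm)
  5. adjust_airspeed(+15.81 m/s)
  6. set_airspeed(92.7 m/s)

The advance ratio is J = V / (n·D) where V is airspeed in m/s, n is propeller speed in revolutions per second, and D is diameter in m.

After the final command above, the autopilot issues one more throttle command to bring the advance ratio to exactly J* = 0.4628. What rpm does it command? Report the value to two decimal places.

rpm = 4075.33

set_propeller: D = 2.949 m, P = 3.93 m (p = P/D = 1.332655); state ← (V=0, rpm=0)
set_airspeed(59.87): V ← 59.87 m/s
throttle_to(11385): rpm ← 11385
adjust_throttle(-1170): rpm ← 11385 -1170 = 10215
adjust_airspeed(+15.81): V ← 59.87 +15.81 = 75.68 m/s
set_airspeed(92.7): V ← 92.7 m/s
final state: V = 92.7 m/s, rpm = 10215 → n = rpm/60 = 170.250000 rev/s
target J* = 0.4628; solve J* = V/(n·D) for n: n = V/(J*·D) = 92.7/(0.4628 × 2.949) = 67.922179 rev/s
rpm = 60·n = 4075.330752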